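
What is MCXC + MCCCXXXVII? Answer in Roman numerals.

MCXC = 1190
MCCCXXXVII = 1337
1190 + 1337 = 2527

MMDXXVII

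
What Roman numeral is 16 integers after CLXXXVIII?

CLXXXVIII = 188
188 + 16 = 204

CCIV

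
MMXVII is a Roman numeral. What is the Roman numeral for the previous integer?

MMXVII = 2017, so the previous integer is 2017 - 1 = 2016

MMXVI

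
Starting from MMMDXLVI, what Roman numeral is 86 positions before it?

MMMDXLVI = 3546
3546 - 86 = 3460

MMMCDLX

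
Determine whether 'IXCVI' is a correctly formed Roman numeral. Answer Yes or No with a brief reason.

'IXCVI': I (position 1) comes before the larger symbol C (position 3) without being directly in front of it as a subtractive pair; apart from IV, IX, XL, XC, CD and CM, symbols must go from largest to smallest

No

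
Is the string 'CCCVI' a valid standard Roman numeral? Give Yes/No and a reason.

'CCCVI': Check the rules: uses only the symbols I, V, X, L, C, D, M; no symbol is repeated more than three times in a row; V, L and D each appear at most once; no smaller symbol precedes a larger one (values never increase from left to right). Value: C (100) + C (100) + C (100) + V (5) + I (1) = 306. So it is a valid standard Roman numeral.

Yes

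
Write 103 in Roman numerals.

Convert 103 to Roman numerals:
  103 contains 1×100 (C)
  3 contains 3×1 (III)

CIII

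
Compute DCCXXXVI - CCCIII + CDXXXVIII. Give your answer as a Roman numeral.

DCCXXXVI = 736, CCCIII = 303, CDXXXVIII = 438
736 - 303 = 433
433 + 438 = 871

DCCCLXXI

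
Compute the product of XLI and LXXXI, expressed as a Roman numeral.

XLI = 41
LXXXI = 81
41 × 81 = 3321

MMMCCCXXI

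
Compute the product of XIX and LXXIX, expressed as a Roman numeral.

XIX = 19
LXXIX = 79
19 × 79 = 1501

MDI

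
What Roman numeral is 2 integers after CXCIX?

CXCIX = 199
199 + 2 = 201

CCI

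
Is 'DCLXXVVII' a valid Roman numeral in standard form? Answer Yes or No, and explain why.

'DCLXXVVII': V should not appear more than once

No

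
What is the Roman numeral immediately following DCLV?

DCLV = 655, so the next integer is 655 + 1 = 656

DCLVI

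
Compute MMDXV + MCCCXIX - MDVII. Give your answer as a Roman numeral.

MMDXV = 2515, MCCCXIX = 1319, MDVII = 1507
2515 + 1319 = 3834
3834 - 1507 = 2327

MMCCCXXVII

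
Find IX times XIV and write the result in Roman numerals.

IX = 9
XIV = 14
9 × 14 = 126

CXXVI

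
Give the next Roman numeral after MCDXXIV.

MCDXXIV = 1424, so the next integer is 1424 + 1 = 1425

MCDXXV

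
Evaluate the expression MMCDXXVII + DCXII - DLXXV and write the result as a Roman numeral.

MMCDXXVII = 2427, DCXII = 612, DLXXV = 575
2427 + 612 = 3039
3039 - 575 = 2464

MMCDLXIV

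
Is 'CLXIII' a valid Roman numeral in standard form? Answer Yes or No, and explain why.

'CLXIII': Check the rules: uses only the symbols I, V, X, L, C, D, M; no symbol is repeated more than three times in a row; V, L and D each appear at most once; no smaller symbol precedes a larger one (values never increase from left to right). Value: C (100) + L (50) + X (10) + I (1) + I (1) + I (1) = 163. So it is a valid standard Roman numeral.

Yes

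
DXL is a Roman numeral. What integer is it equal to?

DXL: D=500, XL=40
500 + 40 = 540

540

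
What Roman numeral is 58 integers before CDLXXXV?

CDLXXXV = 485
485 - 58 = 427

CDXXVII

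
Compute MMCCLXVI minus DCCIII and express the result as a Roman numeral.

MMCCLXVI = 2266
DCCIII = 703
2266 - 703 = 1563

MDLXIII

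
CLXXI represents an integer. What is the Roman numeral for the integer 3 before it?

CLXXI = 171
171 - 3 = 168

CLXVIII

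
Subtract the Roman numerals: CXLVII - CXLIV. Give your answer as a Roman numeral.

CXLVII = 147
CXLIV = 144
147 - 144 = 3

III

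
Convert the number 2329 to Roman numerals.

Convert 2329 to Roman numerals:
  2329 contains 2×1000 (MM)
  329 contains 3×100 (CCC)
  29 contains 2×10 (XX)
  9 contains 1×9 (IX)

MMCCCXXIX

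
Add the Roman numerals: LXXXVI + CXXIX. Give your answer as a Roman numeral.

LXXXVI = 86
CXXIX = 129
86 + 129 = 215

CCXV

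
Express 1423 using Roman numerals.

Convert 1423 to Roman numerals:
  1423 contains 1×1000 (M)
  423 contains 1×400 (CD)
  23 contains 2×10 (XX)
  3 contains 3×1 (III)

MCDXXIII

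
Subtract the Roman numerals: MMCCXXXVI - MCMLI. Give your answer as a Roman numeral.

MMCCXXXVI = 2236
MCMLI = 1951
2236 - 1951 = 285

CCLXXXV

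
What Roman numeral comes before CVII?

CVII = 107; previous is 106

CVI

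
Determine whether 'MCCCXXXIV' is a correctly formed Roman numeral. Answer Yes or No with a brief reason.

'MCCCXXXIV': Check the rules: uses only the symbols I, V, X, L, C, D, M; no symbol is repeated more than three times in a row; V, L and D each appear at most once; the only place a smaller symbol precedes a larger one is the allowed subtractive pair IV, the symbol right after such a pair (if any) is smaller than the pair's first symbol, and otherwise the values never increase from left to right. Value: M (1000) + C (100) + C (100) + C (100) + X (10) + X (10) + X (10) + IV (4) = 1334. So it is a valid standard Roman numeral.

Yes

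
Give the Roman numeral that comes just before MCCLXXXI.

MCCLXXXI = 1281, so the previous integer is 1281 - 1 = 1280

MCCLXXX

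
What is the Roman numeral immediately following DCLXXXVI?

DCLXXXVI = 686, so the next integer is 686 + 1 = 687

DCLXXXVII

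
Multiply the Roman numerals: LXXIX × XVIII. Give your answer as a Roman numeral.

LXXIX = 79
XVIII = 18
79 × 18 = 1422

MCDXXII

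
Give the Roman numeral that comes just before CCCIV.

CCCIV = 304; previous is 303

CCCIII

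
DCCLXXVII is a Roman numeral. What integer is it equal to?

DCCLXXVII: D=500, C=100, C=100, L=50, X=10, X=10, V=5, I=1, I=1
500 + 100 + 100 + 50 + 10 + 10 + 5 + 1 + 1 = 777

777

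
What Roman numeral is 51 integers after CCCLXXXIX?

CCCLXXXIX = 389
389 + 51 = 440

CDXL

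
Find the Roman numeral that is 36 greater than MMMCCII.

MMMCCII = 3202
3202 + 36 = 3238

MMMCCXXXVIII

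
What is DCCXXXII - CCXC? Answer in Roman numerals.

DCCXXXII = 732
CCXC = 290
732 - 290 = 442

CDXLII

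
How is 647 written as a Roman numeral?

Convert 647 to Roman numerals:
  647 contains 1×500 (D)
  147 contains 1×100 (C)
  47 contains 1×40 (XL)
  7 contains 1×5 (V)
  2 contains 2×1 (II)

DCXLVII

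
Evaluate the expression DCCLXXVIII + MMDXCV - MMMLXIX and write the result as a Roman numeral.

DCCLXXVIII = 778, MMDXCV = 2595, MMMLXIX = 3069
778 + 2595 = 3373
3373 - 3069 = 304

CCCIV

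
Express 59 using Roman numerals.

Convert 59 to Roman numerals:
  59 contains 1×50 (L)
  9 contains 1×9 (IX)

LIX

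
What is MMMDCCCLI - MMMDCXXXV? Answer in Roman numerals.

MMMDCCCLI = 3851
MMMDCXXXV = 3635
3851 - 3635 = 216

CCXVI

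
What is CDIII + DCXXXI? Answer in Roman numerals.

CDIII = 403
DCXXXI = 631
403 + 631 = 1034

MXXXIV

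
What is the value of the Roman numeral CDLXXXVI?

CDLXXXVI: CD=400, L=50, X=10, X=10, X=10, V=5, I=1
400 + 50 + 10 + 10 + 10 + 5 + 1 = 486

486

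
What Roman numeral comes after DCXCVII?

DCXCVII = 697; next is 698

DCXCVIII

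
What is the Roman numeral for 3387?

Convert 3387 to Roman numerals:
  3387 contains 3×1000 (MMM)
  387 contains 3×100 (CCC)
  87 contains 1×50 (L)
  37 contains 3×10 (XXX)
  7 contains 1×5 (V)
  2 contains 2×1 (II)

MMMCCCLXXXVII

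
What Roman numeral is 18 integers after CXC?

CXC = 190
190 + 18 = 208

CCVIII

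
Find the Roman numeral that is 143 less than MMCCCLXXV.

MMCCCLXXV = 2375
2375 - 143 = 2232

MMCCXXXII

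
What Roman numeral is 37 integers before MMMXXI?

MMMXXI = 3021
3021 - 37 = 2984

MMCMLXXXIV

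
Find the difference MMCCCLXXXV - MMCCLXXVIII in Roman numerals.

MMCCCLXXXV = 2385
MMCCLXXVIII = 2278
2385 - 2278 = 107

CVII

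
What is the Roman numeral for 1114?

Convert 1114 to Roman numerals:
  1114 contains 1×1000 (M)
  114 contains 1×100 (C)
  14 contains 1×10 (X)
  4 contains 1×4 (IV)

MCXIV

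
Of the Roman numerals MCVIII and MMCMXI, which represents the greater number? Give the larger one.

MCVIII = 1108
MMCMXI = 2911
2911 is larger

MMCMXI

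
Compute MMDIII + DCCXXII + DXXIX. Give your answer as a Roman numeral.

MMDIII = 2503, DCCXXII = 722, DXXIX = 529
2503 + 722 = 3225
3225 + 529 = 3754

MMMDCCLIV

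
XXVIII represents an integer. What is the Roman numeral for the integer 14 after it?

XXVIII = 28
28 + 14 = 42

XLII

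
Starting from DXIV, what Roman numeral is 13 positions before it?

DXIV = 514
514 - 13 = 501

DI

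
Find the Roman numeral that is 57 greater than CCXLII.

CCXLII = 242
242 + 57 = 299

CCXCIX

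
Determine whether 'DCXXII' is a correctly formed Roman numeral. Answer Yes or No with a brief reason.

'DCXXII': Check the rules: uses only the symbols I, V, X, L, C, D, M; no symbol is repeated more than three times in a row; V, L and D each appear at most once; no smaller symbol precedes a larger one (values never increase from left to right). Value: D (500) + C (100) + X (10) + X (10) + I (1) + I (1) = 622. So it is a valid standard Roman numeral.

Yes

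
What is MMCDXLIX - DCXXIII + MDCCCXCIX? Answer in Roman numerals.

MMCDXLIX = 2449, DCXXIII = 623, MDCCCXCIX = 1899
2449 - 623 = 1826
1826 + 1899 = 3725

MMMDCCXXV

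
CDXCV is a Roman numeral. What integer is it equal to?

CDXCV: CD=400, XC=90, V=5
400 + 90 + 5 = 495

495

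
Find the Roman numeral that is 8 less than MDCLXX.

MDCLXX = 1670
1670 - 8 = 1662

MDCLXII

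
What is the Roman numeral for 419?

Convert 419 to Roman numerals:
  419 contains 1×400 (CD)
  19 contains 1×10 (X)
  9 contains 1×9 (IX)

CDXIX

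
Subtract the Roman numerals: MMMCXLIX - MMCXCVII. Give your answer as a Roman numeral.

MMMCXLIX = 3149
MMCXCVII = 2197
3149 - 2197 = 952

CMLII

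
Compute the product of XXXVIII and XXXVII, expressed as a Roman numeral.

XXXVIII = 38
XXXVII = 37
38 × 37 = 1406

MCDVI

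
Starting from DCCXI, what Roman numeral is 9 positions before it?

DCCXI = 711
711 - 9 = 702

DCCII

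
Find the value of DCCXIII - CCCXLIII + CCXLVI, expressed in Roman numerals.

DCCXIII = 713, CCCXLIII = 343, CCXLVI = 246
713 - 343 = 370
370 + 246 = 616

DCXVI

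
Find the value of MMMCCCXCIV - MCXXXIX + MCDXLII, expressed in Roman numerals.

MMMCCCXCIV = 3394, MCXXXIX = 1139, MCDXLII = 1442
3394 - 1139 = 2255
2255 + 1442 = 3697

MMMDCXCVII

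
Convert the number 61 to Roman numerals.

Convert 61 to Roman numerals:
  61 contains 1×50 (L)
  11 contains 1×10 (X)
  1 contains 1×1 (I)

LXI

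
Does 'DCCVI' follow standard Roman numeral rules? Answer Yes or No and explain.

'DCCVI': Check the rules: uses only the symbols I, V, X, L, C, D, M; no symbol is repeated more than three times in a row; V, L and D each appear at most once; no smaller symbol precedes a larger one (values never increase from left to right). Value: D (500) + C (100) + C (100) + V (5) + I (1) = 706. So it is a valid standard Roman numeral.

Yes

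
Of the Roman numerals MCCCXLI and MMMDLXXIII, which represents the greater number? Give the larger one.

MCCCXLI = 1341
MMMDLXXIII = 3573
3573 is larger

MMMDLXXIII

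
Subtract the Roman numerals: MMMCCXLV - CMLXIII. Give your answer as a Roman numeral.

MMMCCXLV = 3245
CMLXIII = 963
3245 - 963 = 2282

MMCCLXXXII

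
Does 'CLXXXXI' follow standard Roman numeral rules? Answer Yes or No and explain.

'CLXXXXI': More than 3 consecutive X's

No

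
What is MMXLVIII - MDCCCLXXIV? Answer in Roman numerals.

MMXLVIII = 2048
MDCCCLXXIV = 1874
2048 - 1874 = 174

CLXXIV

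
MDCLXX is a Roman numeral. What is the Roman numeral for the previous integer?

MDCLXX = 1670; previous is 1669

MDCLXIX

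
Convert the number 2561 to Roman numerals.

Convert 2561 to Roman numerals:
  2561 contains 2×1000 (MM)
  561 contains 1×500 (D)
  61 contains 1×50 (L)
  11 contains 1×10 (X)
  1 contains 1×1 (I)

MMDLXI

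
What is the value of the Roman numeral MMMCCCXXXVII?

MMMCCCXXXVII: M=1000, M=1000, M=1000, C=100, C=100, C=100, X=10, X=10, X=10, V=5, I=1, I=1
1000 + 1000 + 1000 + 100 + 100 + 100 + 10 + 10 + 10 + 5 + 1 + 1 = 3337

3337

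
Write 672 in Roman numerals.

Convert 672 to Roman numerals:
  672 contains 1×500 (D)
  172 contains 1×100 (C)
  72 contains 1×50 (L)
  22 contains 2×10 (XX)
  2 contains 2×1 (II)

DCLXXII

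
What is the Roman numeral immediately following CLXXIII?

CLXXIII = 173; next is 174

CLXXIV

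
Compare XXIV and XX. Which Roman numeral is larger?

XXIV = 24
XX = 20
24 is larger

XXIV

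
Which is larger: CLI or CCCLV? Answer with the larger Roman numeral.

CLI = 151
CCCLV = 355
355 is larger

CCCLV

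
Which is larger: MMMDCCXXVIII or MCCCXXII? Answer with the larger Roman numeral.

MMMDCCXXVIII = 3728
MCCCXXII = 1322
3728 is larger

MMMDCCXXVIII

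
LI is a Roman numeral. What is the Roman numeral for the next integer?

LI = 51; next is 52

LII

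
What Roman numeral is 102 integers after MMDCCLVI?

MMDCCLVI = 2756
2756 + 102 = 2858

MMDCCCLVIII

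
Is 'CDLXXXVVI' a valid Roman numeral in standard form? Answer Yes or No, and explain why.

'CDLXXXVVI': V should not appear more than once

No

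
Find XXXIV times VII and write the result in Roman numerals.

XXXIV = 34
VII = 7
34 × 7 = 238

CCXXXVIII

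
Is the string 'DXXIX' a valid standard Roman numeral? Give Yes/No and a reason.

'DXXIX': Check the rules: uses only the symbols I, V, X, L, C, D, M; no symbol is repeated more than three times in a row; V, L and D each appear at most once; the only place a smaller symbol precedes a larger one is the allowed subtractive pair IX, the symbol right after such a pair (if any) is smaller than the pair's first symbol, and otherwise the values never increase from left to right. Value: D (500) + X (10) + X (10) + IX (9) = 529. So it is a valid standard Roman numeral.

Yes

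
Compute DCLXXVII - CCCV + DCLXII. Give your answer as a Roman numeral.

DCLXXVII = 677, CCCV = 305, DCLXII = 662
677 - 305 = 372
372 + 662 = 1034

MXXXIV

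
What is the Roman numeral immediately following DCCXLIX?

DCCXLIX = 749; next is 750

DCCL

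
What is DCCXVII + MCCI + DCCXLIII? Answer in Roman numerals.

DCCXVII = 717, MCCI = 1201, DCCXLIII = 743
717 + 1201 = 1918
1918 + 743 = 2661

MMDCLXI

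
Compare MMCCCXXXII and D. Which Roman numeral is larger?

MMCCCXXXII = 2332
D = 500
2332 is larger

MMCCCXXXII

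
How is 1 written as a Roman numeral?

Convert 1 to Roman numerals:
  1 contains 1×1 (I)

I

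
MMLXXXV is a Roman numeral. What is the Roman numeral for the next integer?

MMLXXXV = 2085, so the next integer is 2085 + 1 = 2086

MMLXXXVI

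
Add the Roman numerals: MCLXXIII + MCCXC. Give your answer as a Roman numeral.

MCLXXIII = 1173
MCCXC = 1290
1173 + 1290 = 2463

MMCDLXIII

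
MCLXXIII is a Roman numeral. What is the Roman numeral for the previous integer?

MCLXXIII = 1173; previous is 1172

MCLXXII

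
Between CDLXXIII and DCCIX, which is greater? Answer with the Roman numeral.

CDLXXIII = 473
DCCIX = 709
709 is larger

DCCIX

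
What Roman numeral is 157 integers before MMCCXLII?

MMCCXLII = 2242
2242 - 157 = 2085

MMLXXXV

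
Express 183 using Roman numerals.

Convert 183 to Roman numerals:
  183 contains 1×100 (C)
  83 contains 1×50 (L)
  33 contains 3×10 (XXX)
  3 contains 3×1 (III)

CLXXXIII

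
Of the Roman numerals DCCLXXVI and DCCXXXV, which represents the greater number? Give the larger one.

DCCLXXVI = 776
DCCXXXV = 735
776 is larger

DCCLXXVI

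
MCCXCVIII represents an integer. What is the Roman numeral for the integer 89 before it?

MCCXCVIII = 1298
1298 - 89 = 1209

MCCIX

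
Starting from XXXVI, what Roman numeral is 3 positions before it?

XXXVI = 36
36 - 3 = 33

XXXIII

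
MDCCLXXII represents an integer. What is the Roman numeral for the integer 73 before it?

MDCCLXXII = 1772
1772 - 73 = 1699

MDCXCIX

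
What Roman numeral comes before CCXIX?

CCXIX = 219, so the previous integer is 219 - 1 = 218

CCXVIII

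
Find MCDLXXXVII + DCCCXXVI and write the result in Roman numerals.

MCDLXXXVII = 1487
DCCCXXVI = 826
1487 + 826 = 2313

MMCCCXIII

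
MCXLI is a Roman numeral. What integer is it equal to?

MCXLI: M=1000, C=100, XL=40, I=1
1000 + 100 + 40 + 1 = 1141

1141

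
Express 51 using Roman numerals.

Convert 51 to Roman numerals:
  51 contains 1×50 (L)
  1 contains 1×1 (I)

LI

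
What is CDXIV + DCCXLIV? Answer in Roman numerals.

CDXIV = 414
DCCXLIV = 744
414 + 744 = 1158

MCLVIII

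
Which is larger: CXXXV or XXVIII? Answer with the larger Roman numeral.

CXXXV = 135
XXVIII = 28
135 is larger

CXXXV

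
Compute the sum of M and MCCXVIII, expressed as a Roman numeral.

M = 1000
MCCXVIII = 1218
1000 + 1218 = 2218

MMCCXVIII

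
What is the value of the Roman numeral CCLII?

CCLII: C=100, C=100, L=50, I=1, I=1
100 + 100 + 50 + 1 + 1 = 252

252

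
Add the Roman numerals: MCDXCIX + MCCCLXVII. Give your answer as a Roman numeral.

MCDXCIX = 1499
MCCCLXVII = 1367
1499 + 1367 = 2866

MMDCCCLXVI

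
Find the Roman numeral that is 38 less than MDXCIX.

MDXCIX = 1599
1599 - 38 = 1561

MDLXI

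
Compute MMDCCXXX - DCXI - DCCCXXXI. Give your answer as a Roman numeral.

MMDCCXXX = 2730, DCXI = 611, DCCCXXXI = 831
2730 - 611 = 2119
2119 - 831 = 1288

MCCLXXXVIII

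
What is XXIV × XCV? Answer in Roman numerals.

XXIV = 24
XCV = 95
24 × 95 = 2280

MMCCLXXX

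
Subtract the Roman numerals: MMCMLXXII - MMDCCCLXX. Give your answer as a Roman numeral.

MMCMLXXII = 2972
MMDCCCLXX = 2870
2972 - 2870 = 102

CII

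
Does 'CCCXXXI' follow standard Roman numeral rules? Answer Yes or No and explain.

'CCCXXXI': Check the rules: uses only the symbols I, V, X, L, C, D, M; no symbol is repeated more than three times in a row; V, L and D each appear at most once; no smaller symbol precedes a larger one (values never increase from left to right). Value: C (100) + C (100) + C (100) + X (10) + X (10) + X (10) + I (1) = 331. So it is a valid standard Roman numeral.

Yes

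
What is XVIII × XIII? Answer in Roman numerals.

XVIII = 18
XIII = 13
18 × 13 = 234

CCXXXIV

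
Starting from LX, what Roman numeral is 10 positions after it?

LX = 60
60 + 10 = 70

LXX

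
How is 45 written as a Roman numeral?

Convert 45 to Roman numerals:
  45 contains 1×40 (XL)
  5 contains 1×5 (V)

XLV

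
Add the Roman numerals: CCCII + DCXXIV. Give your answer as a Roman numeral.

CCCII = 302
DCXXIV = 624
302 + 624 = 926

CMXXVI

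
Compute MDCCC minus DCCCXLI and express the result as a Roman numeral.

MDCCC = 1800
DCCCXLI = 841
1800 - 841 = 959

CMLIX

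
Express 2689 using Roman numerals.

Convert 2689 to Roman numerals:
  2689 contains 2×1000 (MM)
  689 contains 1×500 (D)
  189 contains 1×100 (C)
  89 contains 1×50 (L)
  39 contains 3×10 (XXX)
  9 contains 1×9 (IX)

MMDCLXXXIX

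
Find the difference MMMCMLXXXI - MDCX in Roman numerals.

MMMCMLXXXI = 3981
MDCX = 1610
3981 - 1610 = 2371

MMCCCLXXI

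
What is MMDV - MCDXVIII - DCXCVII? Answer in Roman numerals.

MMDV = 2505, MCDXVIII = 1418, DCXCVII = 697
2505 - 1418 = 1087
1087 - 697 = 390

CCCXC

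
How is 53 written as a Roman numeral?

Convert 53 to Roman numerals:
  53 contains 1×50 (L)
  3 contains 3×1 (III)

LIII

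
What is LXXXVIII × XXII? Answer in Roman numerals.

LXXXVIII = 88
XXII = 22
88 × 22 = 1936

MCMXXXVI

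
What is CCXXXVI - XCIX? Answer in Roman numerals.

CCXXXVI = 236
XCIX = 99
236 - 99 = 137

CXXXVII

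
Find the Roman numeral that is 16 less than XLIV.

XLIV = 44
44 - 16 = 28

XXVIII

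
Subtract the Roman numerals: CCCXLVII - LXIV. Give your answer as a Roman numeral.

CCCXLVII = 347
LXIV = 64
347 - 64 = 283

CCLXXXIII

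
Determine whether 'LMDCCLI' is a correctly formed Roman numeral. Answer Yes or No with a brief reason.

'LMDCCLI': L should not appear more than once

No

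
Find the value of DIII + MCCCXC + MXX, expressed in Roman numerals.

DIII = 503, MCCCXC = 1390, MXX = 1020
503 + 1390 = 1893
1893 + 1020 = 2913

MMCMXIII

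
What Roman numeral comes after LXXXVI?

LXXXVI = 86; next is 87

LXXXVII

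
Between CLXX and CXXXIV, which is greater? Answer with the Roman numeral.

CLXX = 170
CXXXIV = 134
170 is larger

CLXX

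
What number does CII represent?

CII: C=100, I=1, I=1
100 + 1 + 1 = 102

102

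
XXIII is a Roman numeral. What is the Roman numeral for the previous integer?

XXIII = 23, so the previous integer is 23 - 1 = 22

XXII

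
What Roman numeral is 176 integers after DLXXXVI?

DLXXXVI = 586
586 + 176 = 762

DCCLXII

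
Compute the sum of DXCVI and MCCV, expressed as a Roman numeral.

DXCVI = 596
MCCV = 1205
596 + 1205 = 1801

MDCCCI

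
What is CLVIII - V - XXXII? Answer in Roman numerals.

CLVIII = 158, V = 5, XXXII = 32
158 - 5 = 153
153 - 32 = 121

CXXI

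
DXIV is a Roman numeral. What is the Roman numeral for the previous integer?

DXIV = 514; previous is 513

DXIII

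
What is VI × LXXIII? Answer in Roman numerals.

VI = 6
LXXIII = 73
6 × 73 = 438

CDXXXVIII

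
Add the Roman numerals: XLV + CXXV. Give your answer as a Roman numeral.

XLV = 45
CXXV = 125
45 + 125 = 170

CLXX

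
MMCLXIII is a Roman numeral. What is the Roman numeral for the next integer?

MMCLXIII = 2163, so the next integer is 2163 + 1 = 2164

MMCLXIV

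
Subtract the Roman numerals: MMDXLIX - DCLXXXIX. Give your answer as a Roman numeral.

MMDXLIX = 2549
DCLXXXIX = 689
2549 - 689 = 1860

MDCCCLX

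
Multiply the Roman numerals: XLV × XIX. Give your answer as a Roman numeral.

XLV = 45
XIX = 19
45 × 19 = 855

DCCCLV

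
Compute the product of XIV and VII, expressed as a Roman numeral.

XIV = 14
VII = 7
14 × 7 = 98

XCVIII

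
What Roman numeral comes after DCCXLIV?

DCCXLIV = 744, so the next integer is 744 + 1 = 745

DCCXLV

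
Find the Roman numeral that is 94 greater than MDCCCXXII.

MDCCCXXII = 1822
1822 + 94 = 1916

MCMXVI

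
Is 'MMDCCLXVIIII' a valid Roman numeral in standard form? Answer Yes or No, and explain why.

'MMDCCLXVIIII': More than 3 consecutive I's

No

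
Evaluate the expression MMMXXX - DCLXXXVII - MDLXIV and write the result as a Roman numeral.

MMMXXX = 3030, DCLXXXVII = 687, MDLXIV = 1564
3030 - 687 = 2343
2343 - 1564 = 779

DCCLXXIX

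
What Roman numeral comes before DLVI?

DLVI = 556, so the previous integer is 556 - 1 = 555

DLV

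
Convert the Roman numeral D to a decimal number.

D: D=500

500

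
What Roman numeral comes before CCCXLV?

CCCXLV = 345, so the previous integer is 345 - 1 = 344

CCCXLIV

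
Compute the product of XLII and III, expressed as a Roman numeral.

XLII = 42
III = 3
42 × 3 = 126

CXXVI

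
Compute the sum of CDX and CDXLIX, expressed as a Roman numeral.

CDX = 410
CDXLIX = 449
410 + 449 = 859

DCCCLIX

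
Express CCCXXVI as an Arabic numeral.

CCCXXVI: C=100, C=100, C=100, X=10, X=10, V=5, I=1
100 + 100 + 100 + 10 + 10 + 5 + 1 = 326

326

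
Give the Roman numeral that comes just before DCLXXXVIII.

DCLXXXVIII = 688, so the previous integer is 688 - 1 = 687

DCLXXXVII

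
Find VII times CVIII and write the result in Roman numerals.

VII = 7
CVIII = 108
7 × 108 = 756

DCCLVI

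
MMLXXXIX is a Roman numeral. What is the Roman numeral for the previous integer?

MMLXXXIX = 2089, so the previous integer is 2089 - 1 = 2088

MMLXXXVIII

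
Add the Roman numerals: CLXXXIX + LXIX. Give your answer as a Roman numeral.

CLXXXIX = 189
LXIX = 69
189 + 69 = 258

CCLVIII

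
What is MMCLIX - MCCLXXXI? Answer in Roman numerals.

MMCLIX = 2159
MCCLXXXI = 1281
2159 - 1281 = 878

DCCCLXXVIII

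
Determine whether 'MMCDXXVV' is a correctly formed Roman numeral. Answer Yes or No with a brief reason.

'MMCDXXVV': V should not appear more than once

No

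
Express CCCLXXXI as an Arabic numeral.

CCCLXXXI: C=100, C=100, C=100, L=50, X=10, X=10, X=10, I=1
100 + 100 + 100 + 50 + 10 + 10 + 10 + 1 = 381

381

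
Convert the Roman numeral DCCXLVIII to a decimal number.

DCCXLVIII: D=500, C=100, C=100, XL=40, V=5, I=1, I=1, I=1
500 + 100 + 100 + 40 + 5 + 1 + 1 + 1 = 748

748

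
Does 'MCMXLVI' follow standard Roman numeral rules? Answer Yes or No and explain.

'MCMXLVI': Check the rules: uses only the symbols I, V, X, L, C, D, M; no symbol is repeated more than three times in a row; V, L and D each appear at most once; the only places a smaller symbol precedes a larger one are the allowed subtractive pairs CM, XL, the symbol right after such a pair (if any) is smaller than the pair's first symbol, and otherwise the values never increase from left to right. Value: M (1000) + CM (900) + XL (40) + V (5) + I (1) = 1946. So it is a valid standard Roman numeral.

Yes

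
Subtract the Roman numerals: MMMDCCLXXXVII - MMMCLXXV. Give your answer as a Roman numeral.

MMMDCCLXXXVII = 3787
MMMCLXXV = 3175
3787 - 3175 = 612

DCXII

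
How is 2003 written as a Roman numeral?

Convert 2003 to Roman numerals:
  2003 contains 2×1000 (MM)
  3 contains 3×1 (III)

MMIII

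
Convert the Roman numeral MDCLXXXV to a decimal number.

MDCLXXXV: M=1000, D=500, C=100, L=50, X=10, X=10, X=10, V=5
1000 + 500 + 100 + 50 + 10 + 10 + 10 + 5 = 1685

1685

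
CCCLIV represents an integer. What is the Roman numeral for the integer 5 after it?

CCCLIV = 354
354 + 5 = 359

CCCLIX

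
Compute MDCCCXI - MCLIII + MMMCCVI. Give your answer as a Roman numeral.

MDCCCXI = 1811, MCLIII = 1153, MMMCCVI = 3206
1811 - 1153 = 658
658 + 3206 = 3864

MMMDCCCLXIV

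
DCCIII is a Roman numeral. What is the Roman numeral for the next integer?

DCCIII = 703; next is 704

DCCIV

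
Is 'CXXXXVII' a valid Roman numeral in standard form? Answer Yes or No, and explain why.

'CXXXXVII': More than 3 consecutive X's

No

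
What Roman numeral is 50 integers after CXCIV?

CXCIV = 194
194 + 50 = 244

CCXLIV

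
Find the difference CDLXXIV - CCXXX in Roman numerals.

CDLXXIV = 474
CCXXX = 230
474 - 230 = 244

CCXLIV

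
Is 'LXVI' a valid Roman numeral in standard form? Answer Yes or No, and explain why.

'LXVI': Check the rules: uses only the symbols I, V, X, L, C, D, M; no symbol is repeated more than three times in a row; V, L and D each appear at most once; no smaller symbol precedes a larger one (values never increase from left to right). Value: L (50) + X (10) + V (5) + I (1) = 66. So it is a valid standard Roman numeral.

Yes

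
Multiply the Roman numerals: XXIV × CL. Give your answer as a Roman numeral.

XXIV = 24
CL = 150
24 × 150 = 3600

MMMDC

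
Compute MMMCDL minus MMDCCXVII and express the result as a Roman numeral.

MMMCDL = 3450
MMDCCXVII = 2717
3450 - 2717 = 733

DCCXXXIII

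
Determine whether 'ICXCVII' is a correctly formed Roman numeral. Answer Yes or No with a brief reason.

'ICXCVII': Invalid subtractive combination: IC

No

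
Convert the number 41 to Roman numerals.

Convert 41 to Roman numerals:
  41 contains 1×40 (XL)
  1 contains 1×1 (I)

XLI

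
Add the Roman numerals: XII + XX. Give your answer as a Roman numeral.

XII = 12
XX = 20
12 + 20 = 32

XXXII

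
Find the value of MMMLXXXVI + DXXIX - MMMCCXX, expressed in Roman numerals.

MMMLXXXVI = 3086, DXXIX = 529, MMMCCXX = 3220
3086 + 529 = 3615
3615 - 3220 = 395

CCCXCV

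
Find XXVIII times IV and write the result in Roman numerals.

XXVIII = 28
IV = 4
28 × 4 = 112

CXII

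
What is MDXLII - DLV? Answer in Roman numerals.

MDXLII = 1542
DLV = 555
1542 - 555 = 987

CMLXXXVII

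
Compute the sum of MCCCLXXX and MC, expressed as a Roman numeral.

MCCCLXXX = 1380
MC = 1100
1380 + 1100 = 2480

MMCDLXXX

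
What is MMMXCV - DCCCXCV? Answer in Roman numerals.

MMMXCV = 3095
DCCCXCV = 895
3095 - 895 = 2200

MMCC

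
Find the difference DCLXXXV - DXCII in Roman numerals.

DCLXXXV = 685
DXCII = 592
685 - 592 = 93

XCIII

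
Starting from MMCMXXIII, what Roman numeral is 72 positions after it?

MMCMXXIII = 2923
2923 + 72 = 2995

MMCMXCV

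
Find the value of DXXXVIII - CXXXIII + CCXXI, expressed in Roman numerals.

DXXXVIII = 538, CXXXIII = 133, CCXXI = 221
538 - 133 = 405
405 + 221 = 626

DCXXVI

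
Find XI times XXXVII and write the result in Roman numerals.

XI = 11
XXXVII = 37
11 × 37 = 407

CDVII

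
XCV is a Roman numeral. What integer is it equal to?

XCV: XC=90, V=5
90 + 5 = 95

95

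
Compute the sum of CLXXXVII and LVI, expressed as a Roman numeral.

CLXXXVII = 187
LVI = 56
187 + 56 = 243

CCXLIII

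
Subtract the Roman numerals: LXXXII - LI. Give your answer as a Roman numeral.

LXXXII = 82
LI = 51
82 - 51 = 31

XXXI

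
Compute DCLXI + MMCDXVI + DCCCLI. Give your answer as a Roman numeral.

DCLXI = 661, MMCDXVI = 2416, DCCCLI = 851
661 + 2416 = 3077
3077 + 851 = 3928

MMMCMXXVIII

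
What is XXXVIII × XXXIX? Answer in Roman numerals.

XXXVIII = 38
XXXIX = 39
38 × 39 = 1482

MCDLXXXII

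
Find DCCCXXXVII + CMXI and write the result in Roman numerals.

DCCCXXXVII = 837
CMXI = 911
837 + 911 = 1748

MDCCXLVIII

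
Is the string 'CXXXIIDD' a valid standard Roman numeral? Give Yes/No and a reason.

'CXXXIIDD': D should not appear more than once

No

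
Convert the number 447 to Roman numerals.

Convert 447 to Roman numerals:
  447 contains 1×400 (CD)
  47 contains 1×40 (XL)
  7 contains 1×5 (V)
  2 contains 2×1 (II)

CDXLVII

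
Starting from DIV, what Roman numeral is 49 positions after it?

DIV = 504
504 + 49 = 553

DLIII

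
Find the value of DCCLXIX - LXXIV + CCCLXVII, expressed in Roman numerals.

DCCLXIX = 769, LXXIV = 74, CCCLXVII = 367
769 - 74 = 695
695 + 367 = 1062

MLXII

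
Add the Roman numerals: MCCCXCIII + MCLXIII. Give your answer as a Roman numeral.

MCCCXCIII = 1393
MCLXIII = 1163
1393 + 1163 = 2556

MMDLVI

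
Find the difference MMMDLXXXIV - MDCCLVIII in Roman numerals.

MMMDLXXXIV = 3584
MDCCLVIII = 1758
3584 - 1758 = 1826

MDCCCXXVI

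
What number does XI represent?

XI: X=10, I=1
10 + 1 = 11

11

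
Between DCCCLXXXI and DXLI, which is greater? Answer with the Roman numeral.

DCCCLXXXI = 881
DXLI = 541
881 is larger

DCCCLXXXI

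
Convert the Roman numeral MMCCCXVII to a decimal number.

MMCCCXVII: M=1000, M=1000, C=100, C=100, C=100, X=10, V=5, I=1, I=1
1000 + 1000 + 100 + 100 + 100 + 10 + 5 + 1 + 1 = 2317

2317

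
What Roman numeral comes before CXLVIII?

CXLVIII = 148; previous is 147

CXLVII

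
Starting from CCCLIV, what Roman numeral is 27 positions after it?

CCCLIV = 354
354 + 27 = 381

CCCLXXXI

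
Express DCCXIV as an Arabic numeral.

DCCXIV: D=500, C=100, C=100, X=10, IV=4
500 + 100 + 100 + 10 + 4 = 714

714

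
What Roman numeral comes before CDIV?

CDIV = 404; previous is 403

CDIII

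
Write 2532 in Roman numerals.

Convert 2532 to Roman numerals:
  2532 contains 2×1000 (MM)
  532 contains 1×500 (D)
  32 contains 3×10 (XXX)
  2 contains 2×1 (II)

MMDXXXII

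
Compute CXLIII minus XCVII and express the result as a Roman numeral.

CXLIII = 143
XCVII = 97
143 - 97 = 46

XLVI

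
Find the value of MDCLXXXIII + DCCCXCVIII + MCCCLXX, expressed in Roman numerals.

MDCLXXXIII = 1683, DCCCXCVIII = 898, MCCCLXX = 1370
1683 + 898 = 2581
2581 + 1370 = 3951

MMMCMLI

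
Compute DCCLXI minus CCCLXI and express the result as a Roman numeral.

DCCLXI = 761
CCCLXI = 361
761 - 361 = 400

CD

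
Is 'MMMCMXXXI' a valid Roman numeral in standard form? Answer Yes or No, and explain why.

'MMMCMXXXI': Check the rules: uses only the symbols I, V, X, L, C, D, M; no symbol is repeated more than three times in a row; V, L and D each appear at most once; the only place a smaller symbol precedes a larger one is the allowed subtractive pair CM, the symbol right after such a pair (if any) is smaller than the pair's first symbol, and otherwise the values never increase from left to right. Value: M (1000) + M (1000) + M (1000) + CM (900) + X (10) + X (10) + X (10) + I (1) = 3931. So it is a valid standard Roman numeral.

Yes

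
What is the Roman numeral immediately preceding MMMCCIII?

MMMCCIII = 3203; previous is 3202

MMMCCII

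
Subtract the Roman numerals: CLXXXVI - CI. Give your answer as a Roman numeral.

CLXXXVI = 186
CI = 101
186 - 101 = 85

LXXXV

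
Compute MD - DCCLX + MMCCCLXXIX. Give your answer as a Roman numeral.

MD = 1500, DCCLX = 760, MMCCCLXXIX = 2379
1500 - 760 = 740
740 + 2379 = 3119

MMMCXIX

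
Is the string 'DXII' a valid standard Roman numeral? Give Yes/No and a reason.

'DXII': Check the rules: uses only the symbols I, V, X, L, C, D, M; no symbol is repeated more than three times in a row; V, L and D each appear at most once; no smaller symbol precedes a larger one (values never increase from left to right). Value: D (500) + X (10) + I (1) + I (1) = 512. So it is a valid standard Roman numeral.

Yes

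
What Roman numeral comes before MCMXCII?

MCMXCII = 1992, so the previous integer is 1992 - 1 = 1991

MCMXCI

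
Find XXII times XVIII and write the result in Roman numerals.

XXII = 22
XVIII = 18
22 × 18 = 396

CCCXCVI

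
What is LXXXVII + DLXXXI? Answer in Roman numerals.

LXXXVII = 87
DLXXXI = 581
87 + 581 = 668

DCLXVIII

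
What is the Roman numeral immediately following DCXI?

DCXI = 611; next is 612

DCXII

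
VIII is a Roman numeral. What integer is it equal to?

VIII: V=5, I=1, I=1, I=1
5 + 1 + 1 + 1 = 8

8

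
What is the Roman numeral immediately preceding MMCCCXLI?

MMCCCXLI = 2341, so the previous integer is 2341 - 1 = 2340

MMCCCXL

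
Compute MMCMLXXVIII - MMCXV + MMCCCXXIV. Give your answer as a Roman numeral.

MMCMLXXVIII = 2978, MMCXV = 2115, MMCCCXXIV = 2324
2978 - 2115 = 863
863 + 2324 = 3187

MMMCLXXXVII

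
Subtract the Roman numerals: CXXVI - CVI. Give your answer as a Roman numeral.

CXXVI = 126
CVI = 106
126 - 106 = 20

XX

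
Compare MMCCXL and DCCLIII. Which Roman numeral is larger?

MMCCXL = 2240
DCCLIII = 753
2240 is larger

MMCCXL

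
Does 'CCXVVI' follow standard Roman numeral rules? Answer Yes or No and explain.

'CCXVVI': V should not appear more than once

No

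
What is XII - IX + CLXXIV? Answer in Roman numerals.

XII = 12, IX = 9, CLXXIV = 174
12 - 9 = 3
3 + 174 = 177

CLXXVII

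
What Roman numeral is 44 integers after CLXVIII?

CLXVIII = 168
168 + 44 = 212

CCXII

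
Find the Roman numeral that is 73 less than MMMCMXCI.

MMMCMXCI = 3991
3991 - 73 = 3918

MMMCMXVIII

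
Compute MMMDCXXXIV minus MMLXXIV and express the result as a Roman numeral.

MMMDCXXXIV = 3634
MMLXXIV = 2074
3634 - 2074 = 1560

MDLX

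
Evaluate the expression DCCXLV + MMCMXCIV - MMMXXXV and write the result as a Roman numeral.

DCCXLV = 745, MMCMXCIV = 2994, MMMXXXV = 3035
745 + 2994 = 3739
3739 - 3035 = 704

DCCIV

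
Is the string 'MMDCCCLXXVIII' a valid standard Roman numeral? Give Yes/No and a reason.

'MMDCCCLXXVIII': Check the rules: uses only the symbols I, V, X, L, C, D, M; no symbol is repeated more than three times in a row; V, L and D each appear at most once; no smaller symbol precedes a larger one (values never increase from left to right). Value: M (1000) + M (1000) + D (500) + C (100) + C (100) + C (100) + L (50) + X (10) + X (10) + V (5) + I (1) + I (1) + I (1) = 2878. So it is a valid standard Roman numeral.

Yes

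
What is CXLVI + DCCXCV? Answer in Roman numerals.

CXLVI = 146
DCCXCV = 795
146 + 795 = 941

CMXLI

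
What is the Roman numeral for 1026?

Convert 1026 to Roman numerals:
  1026 contains 1×1000 (M)
  26 contains 2×10 (XX)
  6 contains 1×5 (V)
  1 contains 1×1 (I)

MXXVI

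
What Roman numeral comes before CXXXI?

CXXXI = 131; previous is 130

CXXX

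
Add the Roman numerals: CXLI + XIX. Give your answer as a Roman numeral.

CXLI = 141
XIX = 19
141 + 19 = 160

CLX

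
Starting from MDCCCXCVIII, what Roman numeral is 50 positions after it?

MDCCCXCVIII = 1898
1898 + 50 = 1948

MCMXLVIII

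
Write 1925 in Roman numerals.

Convert 1925 to Roman numerals:
  1925 contains 1×1000 (M)
  925 contains 1×900 (CM)
  25 contains 2×10 (XX)
  5 contains 1×5 (V)

MCMXXV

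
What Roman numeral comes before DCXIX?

DCXIX = 619, so the previous integer is 619 - 1 = 618

DCXVIII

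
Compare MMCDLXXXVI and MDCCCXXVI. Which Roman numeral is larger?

MMCDLXXXVI = 2486
MDCCCXXVI = 1826
2486 is larger

MMCDLXXXVI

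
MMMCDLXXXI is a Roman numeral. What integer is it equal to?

MMMCDLXXXI: M=1000, M=1000, M=1000, CD=400, L=50, X=10, X=10, X=10, I=1
1000 + 1000 + 1000 + 400 + 50 + 10 + 10 + 10 + 1 = 3481

3481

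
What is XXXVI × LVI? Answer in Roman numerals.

XXXVI = 36
LVI = 56
36 × 56 = 2016

MMXVI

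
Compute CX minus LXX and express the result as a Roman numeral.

CX = 110
LXX = 70
110 - 70 = 40

XL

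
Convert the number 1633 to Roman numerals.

Convert 1633 to Roman numerals:
  1633 contains 1×1000 (M)
  633 contains 1×500 (D)
  133 contains 1×100 (C)
  33 contains 3×10 (XXX)
  3 contains 3×1 (III)

MDCXXXIII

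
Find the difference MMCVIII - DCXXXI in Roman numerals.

MMCVIII = 2108
DCXXXI = 631
2108 - 631 = 1477

MCDLXXVII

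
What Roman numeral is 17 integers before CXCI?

CXCI = 191
191 - 17 = 174

CLXXIV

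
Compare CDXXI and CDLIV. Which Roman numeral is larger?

CDXXI = 421
CDLIV = 454
454 is larger

CDLIV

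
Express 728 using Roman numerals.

Convert 728 to Roman numerals:
  728 contains 1×500 (D)
  228 contains 2×100 (CC)
  28 contains 2×10 (XX)
  8 contains 1×5 (V)
  3 contains 3×1 (III)

DCCXXVIII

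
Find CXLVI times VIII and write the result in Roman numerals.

CXLVI = 146
VIII = 8
146 × 8 = 1168

MCLXVIII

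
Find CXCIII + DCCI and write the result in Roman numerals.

CXCIII = 193
DCCI = 701
193 + 701 = 894

DCCCXCIV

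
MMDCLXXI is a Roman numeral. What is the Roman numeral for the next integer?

MMDCLXXI = 2671; next is 2672

MMDCLXXII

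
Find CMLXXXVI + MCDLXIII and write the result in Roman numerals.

CMLXXXVI = 986
MCDLXIII = 1463
986 + 1463 = 2449

MMCDXLIX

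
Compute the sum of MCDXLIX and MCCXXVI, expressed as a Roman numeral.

MCDXLIX = 1449
MCCXXVI = 1226
1449 + 1226 = 2675

MMDCLXXV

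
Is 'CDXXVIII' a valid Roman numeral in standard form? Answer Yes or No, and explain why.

'CDXXVIII': Check the rules: uses only the symbols I, V, X, L, C, D, M; no symbol is repeated more than three times in a row; V, L and D each appear at most once; the only place a smaller symbol precedes a larger one is the allowed subtractive pair CD, the symbol right after such a pair (if any) is smaller than the pair's first symbol, and otherwise the values never increase from left to right. Value: CD (400) + X (10) + X (10) + V (5) + I (1) + I (1) + I (1) = 428. So it is a valid standard Roman numeral.

Yes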